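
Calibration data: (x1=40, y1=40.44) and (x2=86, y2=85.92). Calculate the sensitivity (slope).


slope = (y2 - y1) / (x2 - x1)
= (85.92 - 40.44) / (86 - 40)
= 45.4800 / 46
= 0.9887

0.9887


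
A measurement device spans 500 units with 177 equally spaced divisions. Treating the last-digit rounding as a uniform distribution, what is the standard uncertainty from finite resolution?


resolution = range / divisions
resolution = 500 / 177 = 2.8248588
u_res = resolution / (2*sqrt(3))
u_res = 2.8248588 / 3.4641016
u_res = 0.8155

0.8155


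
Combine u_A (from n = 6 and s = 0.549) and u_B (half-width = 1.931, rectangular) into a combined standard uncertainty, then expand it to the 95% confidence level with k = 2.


u_A = s / sqrt(n) = 0.549 / sqrt(6) = 0.22412831
u_B = half_width / sqrt(3) = 1.931 / sqrt(3) = 1.1148634
uc = sqrt(u_A^2 + u_B^2) = sqrt(0.22412831^2 + 1.1148634^2) = 1.1371692
U = k * uc = 2 * 1.1371692
U = 2.2743

2.2743


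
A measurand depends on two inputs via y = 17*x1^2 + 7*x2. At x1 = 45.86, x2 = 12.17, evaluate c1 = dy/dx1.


y = 17*x1^2 + 7*x2
dy/dx1 = 2*17*x1
Evaluate at x1 = 45.86: c1 = 34 * 45.86
c1 = 1559.2400

1559.2400


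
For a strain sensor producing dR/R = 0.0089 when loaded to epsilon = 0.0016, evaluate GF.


GF = (dR/R) / epsilon
= 0.0089 / 0.0016
= 5.5625

5.5625


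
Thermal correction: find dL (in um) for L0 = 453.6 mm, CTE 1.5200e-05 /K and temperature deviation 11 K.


dL = L * alpha * dT
= 453.6 * 1.5200e-05 * 11
= 0.0758419 mm
dL_um = 0.0758419 * 1000 = 75.8419 um

75.8419


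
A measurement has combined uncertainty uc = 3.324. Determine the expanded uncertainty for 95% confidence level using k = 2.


U = k * uc
U = 2 * 3.324
U = 6.6480

6.6480


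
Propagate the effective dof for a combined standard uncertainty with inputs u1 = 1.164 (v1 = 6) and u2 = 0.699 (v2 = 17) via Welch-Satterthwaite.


uc = sqrt(u1^2 + u2^2) = sqrt(1.164^2 + 0.699^2) = 1.3577544
v_eff = uc^4 / (u1^4/v1 + u2^4/v2)
= 1.3577544^4 / (1.164^4/6 + 0.699^4/17)
= 3.3984812 / 0.32000019
v_eff = 10.6202

10.6202


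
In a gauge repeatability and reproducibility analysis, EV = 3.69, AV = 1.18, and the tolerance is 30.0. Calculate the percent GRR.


GRR = sqrt(EV^2 + AV^2) = sqrt(3.69^2 + 1.18^2) = 3.8740805
%GRR = GRR / tol * 100 = 3.8740805 / 30.0 * 100
%GRR = 12.9136

12.9136


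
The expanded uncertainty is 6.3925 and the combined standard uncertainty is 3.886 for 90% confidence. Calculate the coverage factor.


k = U / uc
k = 6.3925 / 3.886
k = 1.645

1.645


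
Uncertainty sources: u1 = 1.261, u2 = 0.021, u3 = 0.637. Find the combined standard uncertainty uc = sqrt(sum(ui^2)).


uc = sqrt(1.261^2 + 0.021^2 + 0.637^2)
uc = sqrt(1.996331)
uc = 1.4129

1.4129


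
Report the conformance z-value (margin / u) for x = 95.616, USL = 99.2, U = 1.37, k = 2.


u = U / k = 1.37 / 2 = 0.685
margin = |USL - x| = |99.2 - 95.616| = 3.584
z = margin / u = 3.584 / 0.685
z = 5.2321

5.2321


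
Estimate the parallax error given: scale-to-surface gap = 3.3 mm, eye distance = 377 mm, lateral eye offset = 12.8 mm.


error = h * offset / d
= 3.3 * 12.8 / 377
= 0.1120

0.1120


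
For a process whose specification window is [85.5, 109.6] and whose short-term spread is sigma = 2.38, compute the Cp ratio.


Cp = (USL - LSL) / (6 * sigma)
= (109.6 - 85.5) / (6 * 2.38)
= 24.1000 / 14.2800
= 1.6877

1.6877


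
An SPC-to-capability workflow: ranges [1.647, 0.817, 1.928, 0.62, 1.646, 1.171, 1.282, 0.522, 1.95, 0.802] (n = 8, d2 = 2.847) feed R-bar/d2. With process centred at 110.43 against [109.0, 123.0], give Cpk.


R_bar = (1.647 + 0.817 + 1.928 + 0.62 + 1.646 + 1.171 + 1.282 + 0.522 + 1.95 + 0.802) / 10 = 1.2385
sigma = R_bar / d2 = 1.2385 / 2.847 = 0.43501932
Cp = (USL - LSL)/(6*sigma) = (123.0 - 109.0)/(6*0.43501932) = 5.3637
Cpu = (123.0 - 110.43)/(3*0.43501932) = 9.6318
Cpl = (110.43 - 109.0)/(3*0.43501932) = 1.0957
Cpk = min(Cpu, Cpl) = 1.0957

1.0957


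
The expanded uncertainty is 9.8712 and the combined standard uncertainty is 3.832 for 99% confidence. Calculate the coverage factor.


k = U / uc
k = 9.8712 / 3.832
k = 2.576

2.576


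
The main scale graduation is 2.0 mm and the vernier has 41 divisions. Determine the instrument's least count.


LC = MSD / n_div
= 2.0 / 41
= 0.0488

0.0488


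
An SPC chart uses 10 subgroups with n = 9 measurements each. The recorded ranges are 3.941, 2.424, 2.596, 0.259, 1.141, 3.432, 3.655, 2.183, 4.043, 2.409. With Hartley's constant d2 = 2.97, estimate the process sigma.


R_bar = (3.941 + 2.424 + 2.596 + 0.259 + 1.141 + 3.432 + 3.655 + 2.183 + 4.043 + 2.409) / 10
R_bar = 26.083 / 10 = 2.6083
sigma_hat = R_bar / d2 = 2.6083 / 2.97 = 0.8782

0.8782


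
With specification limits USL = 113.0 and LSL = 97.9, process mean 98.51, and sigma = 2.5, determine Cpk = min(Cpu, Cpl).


Cpu = (USL - mean) / (3*sigma) = (113.0 - 98.51) / (3*2.5) = 1.9320
Cpl = (mean - LSL) / (3*sigma) = (98.51 - 97.9) / (3*2.5) = 0.0813
Cpk = min(Cpu, Cpl) = 0.0813

0.0813


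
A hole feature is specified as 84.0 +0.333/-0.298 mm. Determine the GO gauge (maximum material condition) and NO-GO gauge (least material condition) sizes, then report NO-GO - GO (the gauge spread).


GO = nominal - lower_tol (smallest hole = maximum material condition)
GO = 84.0 - 0.298 = 83.702
NO-GO = nominal + upper_tol (largest hole = least material condition)
NO-GO = 84.0 + 0.333 = 84.333
spread = NO-GO - GO = 84.333 - 83.702 = 0.6310

0.6310


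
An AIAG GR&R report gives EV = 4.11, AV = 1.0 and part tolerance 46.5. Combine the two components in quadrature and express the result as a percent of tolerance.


GRR = sqrt(EV^2 + AV^2) = sqrt(4.11^2 + 1.0^2) = 4.2299054
%GRR = GRR / tol * 100 = 4.2299054 / 46.5 * 100
%GRR = 9.0966

9.0966


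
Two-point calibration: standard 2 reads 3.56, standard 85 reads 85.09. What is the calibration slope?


slope = (y2 - y1) / (x2 - x1)
= (85.09 - 3.56) / (85 - 2)
= 81.5300 / 83
= 0.9823

0.9823


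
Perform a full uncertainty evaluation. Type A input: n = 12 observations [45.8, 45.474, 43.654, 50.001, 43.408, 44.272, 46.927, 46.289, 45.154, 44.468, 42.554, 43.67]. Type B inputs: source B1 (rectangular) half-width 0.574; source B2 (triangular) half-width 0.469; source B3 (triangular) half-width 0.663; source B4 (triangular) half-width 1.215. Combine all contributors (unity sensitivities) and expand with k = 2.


mean = (45.8 + 45.474 + 43.654 + 50.001 + 43.408 + 44.272 + 46.927 + 46.289 + 45.154 + 44.468 + 42.554 + 43.67) / 12 = 45.13925
s = sqrt(sum((x - mean)^2)/(n-1)) = 1.9988988
u_A = s / sqrt(n) = 1.9988988 / sqrt(12) = 0.57703238
u_B1 = 0.574 / sqrt(3) = 0.33139905
u_B2 = 0.469 / sqrt(6) = 0.19146845
u_B3 = 0.663 / sqrt(6) = 0.27066862
u_B4 = 1.215 / sqrt(6) = 0.49602167
uc = sqrt(0.57703238^2 + 0.33139905^2 + 0.19146845^2 + 0.27066862^2 + 0.49602167^2) = 0.89372863
U = k * uc = 2 * 0.89372863
U = 1.7875

1.7875


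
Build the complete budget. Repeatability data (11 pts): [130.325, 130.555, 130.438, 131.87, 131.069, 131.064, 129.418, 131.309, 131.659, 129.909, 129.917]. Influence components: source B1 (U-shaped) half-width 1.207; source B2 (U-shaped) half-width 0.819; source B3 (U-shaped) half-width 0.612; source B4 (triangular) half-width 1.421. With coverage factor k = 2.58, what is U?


mean = (130.325 + 130.555 + 130.438 + 131.87 + 131.069 + 131.064 + 129.418 + 131.309 + 131.659 + 129.909 + 129.917) / 11 = 130.6848182
s = sqrt(sum((x - mean)^2)/(n-1)) = 0.77705673
u_A = s / sqrt(n) = 0.77705673 / sqrt(11) = 0.23429142
u_B1 = 1.207 / sqrt(2) = 0.85347788
u_B2 = 0.819 / sqrt(2) = 0.57912045
u_B3 = 0.612 / sqrt(2) = 0.43274935
u_B4 = 1.421 / sqrt(6) = 0.58012082
uc = sqrt(0.23429142^2 + 0.85347788^2 + 0.57912045^2 + 0.43274935^2 + 0.58012082^2) = 1.2816043
U = k * uc = 2.58 * 1.2816043
U = 3.3065

3.3065


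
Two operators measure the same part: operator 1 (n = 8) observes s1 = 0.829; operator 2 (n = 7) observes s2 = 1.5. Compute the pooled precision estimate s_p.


s_p = sqrt(((n1-1)*s1^2 + (n2-1)*s2^2) / (n1+n2-2))
numerator = (8-1)*0.829^2 + (7-1)*1.5^2 = 4.810687 + 13.5 = 18.310687
denominator = 8 + 7 - 2 = 13
s_p^2 = 18.310687 / 13 = 1.4085144
s_p = sqrt(1.4085144) = 1.1868

1.1868


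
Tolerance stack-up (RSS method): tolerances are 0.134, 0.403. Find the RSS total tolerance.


RSS = sqrt(0.134^2 + 0.403^2)
= sqrt(0.180365)
= 0.4247

0.4247


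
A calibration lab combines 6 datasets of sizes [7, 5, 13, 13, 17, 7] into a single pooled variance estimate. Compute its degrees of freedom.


nu = sum_i (n_i - 1)
nu = ((7 - 1) + (5 - 1) + (13 - 1) + (13 - 1) + (17 - 1) + (7 - 1))
nu = 6 + 4 + 12 + 12 + 16 + 6
nu = 56

56


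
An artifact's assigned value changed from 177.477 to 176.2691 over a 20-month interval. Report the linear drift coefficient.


rate = (v2 - v1) / months
= (176.2691 - 177.477) / 20
= -1.2079 / 20
= -0.0604

-0.0604


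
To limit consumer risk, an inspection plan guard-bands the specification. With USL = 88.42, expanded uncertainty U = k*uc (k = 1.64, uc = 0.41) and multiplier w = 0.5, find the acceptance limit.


U = k * uc = 1.64 * 0.41 = 0.6724
guard band g = w * U = 0.5 * 0.6724 = 0.3362
AL = USL - g = 88.42 - 0.3362
AL = 88.0838

88.0838


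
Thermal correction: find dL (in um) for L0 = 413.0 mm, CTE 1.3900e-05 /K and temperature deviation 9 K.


dL = L * alpha * dT
= 413.0 * 1.3900e-05 * 9
= 0.0516663 mm
dL_um = 0.0516663 * 1000 = 51.6663 um

51.6663


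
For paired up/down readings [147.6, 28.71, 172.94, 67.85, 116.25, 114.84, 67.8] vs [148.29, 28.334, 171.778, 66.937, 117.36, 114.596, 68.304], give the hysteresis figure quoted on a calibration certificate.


|147.6 - 148.29| = 0.6900
|28.71 - 28.334| = 0.3760
|172.94 - 171.778| = 1.1620
|67.85 - 66.937| = 0.9130
|116.25 - 117.36| = 1.1100
|114.84 - 114.596| = 0.2440
|67.8 - 68.304| = 0.5040
hysteresis = max(diffs) = 1.1620

1.1620


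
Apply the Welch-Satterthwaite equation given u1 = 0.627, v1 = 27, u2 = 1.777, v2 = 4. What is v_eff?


uc = sqrt(u1^2 + u2^2) = sqrt(0.627^2 + 1.777^2) = 1.884372
v_eff = uc^4 / (u1^4/v1 + u2^4/v2)
= 1.884372^4 / (0.627^4/27 + 1.777^4/4)
= 12.608591 / 2.4985372
v_eff = 5.0464

5.0464


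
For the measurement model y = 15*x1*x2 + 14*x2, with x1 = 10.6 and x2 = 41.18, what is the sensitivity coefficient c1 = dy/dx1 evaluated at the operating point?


y = 15*x1*x2 + 14*x2
dy/dx1 = 15*x2
Evaluate at x2 = 41.18: c1 = 15 * 41.18
c1 = 617.7000

617.7000


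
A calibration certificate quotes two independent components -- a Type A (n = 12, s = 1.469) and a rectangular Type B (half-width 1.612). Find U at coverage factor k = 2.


u_A = s / sqrt(n) = 1.469 / sqrt(12) = 0.42406377
u_B = half_width / sqrt(3) = 1.612 / sqrt(3) = 0.93068863
uc = sqrt(u_A^2 + u_B^2) = sqrt(0.42406377^2 + 0.93068863^2) = 1.022747
U = k * uc = 2 * 1.022747
U = 2.0455

2.0455


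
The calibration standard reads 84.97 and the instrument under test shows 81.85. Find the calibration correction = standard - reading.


Correction = standard - reading
= 84.97 - 81.85
= 3.1200

3.1200


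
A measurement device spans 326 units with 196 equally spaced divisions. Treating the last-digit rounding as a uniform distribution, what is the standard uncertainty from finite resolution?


resolution = range / divisions
resolution = 326 / 196 = 1.6632653
u_res = resolution / (2*sqrt(3))
u_res = 1.6632653 / 3.4641016
u_res = 0.4801

0.4801


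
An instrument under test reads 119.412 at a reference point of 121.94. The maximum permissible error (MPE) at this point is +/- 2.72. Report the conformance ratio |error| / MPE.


e = indication - reference = 119.412 - 121.94 = -2.5280
|e| = 2.5280
ratio = |e| / MPE = 2.5280 / 2.72
ratio = 0.9294

0.9294


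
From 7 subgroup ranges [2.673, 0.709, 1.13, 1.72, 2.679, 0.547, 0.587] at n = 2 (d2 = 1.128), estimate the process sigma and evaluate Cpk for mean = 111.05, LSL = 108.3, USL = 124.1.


R_bar = (2.673 + 0.709 + 1.13 + 1.72 + 2.679 + 0.547 + 0.587) / 7 = 1.435
sigma = R_bar / d2 = 1.435 / 1.128 = 1.2721631
Cp = (USL - LSL)/(6*sigma) = (124.1 - 108.3)/(6*1.2721631) = 2.0700
Cpu = (124.1 - 111.05)/(3*1.2721631) = 3.4194
Cpl = (111.05 - 108.3)/(3*1.2721631) = 0.7206
Cpk = min(Cpu, Cpl) = 0.7206

0.7206


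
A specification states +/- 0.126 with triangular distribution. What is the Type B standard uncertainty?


u_B = half_width / sqrt(6)
u_B = 0.126 / 2.4494897
u_B = 0.0514

0.0514


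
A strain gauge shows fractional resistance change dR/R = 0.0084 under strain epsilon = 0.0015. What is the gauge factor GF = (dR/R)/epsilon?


GF = (dR/R) / epsilon
= 0.0084 / 0.0015
= 5.6000

5.6000


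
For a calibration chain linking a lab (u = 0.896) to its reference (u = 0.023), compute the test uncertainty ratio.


TUR = u_lab / u_ref
= 0.896 / 0.023
= 38.9565

38.9565


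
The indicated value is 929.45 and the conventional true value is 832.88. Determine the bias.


Systematic error = measured - true
= 929.45 - 832.88
= 96.5700

96.5700


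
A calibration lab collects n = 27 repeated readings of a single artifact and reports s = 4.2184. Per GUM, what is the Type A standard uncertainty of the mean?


u_A = s / sqrt(n)
u_A = 4.2184 / sqrt(27)
u_A = 4.2184 / 5.1961524
u_A = 0.8118

0.8118


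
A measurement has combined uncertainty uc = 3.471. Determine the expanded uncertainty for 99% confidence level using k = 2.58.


U = k * uc
U = 2.58 * 3.471
U = 8.9552

8.9552


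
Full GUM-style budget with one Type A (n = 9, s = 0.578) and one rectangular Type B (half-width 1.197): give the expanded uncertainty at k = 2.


u_A = s / sqrt(n) = 0.578 / sqrt(9) = 0.19266667
u_B = half_width / sqrt(3) = 1.197 / sqrt(3) = 0.69108827
uc = sqrt(u_A^2 + u_B^2) = sqrt(0.19266667^2 + 0.69108827^2) = 0.71744229
U = k * uc = 2 * 0.71744229
U = 1.4349

1.4349


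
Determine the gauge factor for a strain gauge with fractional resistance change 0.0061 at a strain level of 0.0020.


GF = (dR/R) / epsilon
= 0.0061 / 0.0020
= 3.0500

3.0500


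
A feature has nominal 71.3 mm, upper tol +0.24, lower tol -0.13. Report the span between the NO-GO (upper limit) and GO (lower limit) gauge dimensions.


GO = nominal - lower_tol (smallest hole = maximum material condition)
GO = 71.3 - 0.13 = 71.17
NO-GO = nominal + upper_tol (largest hole = least material condition)
NO-GO = 71.3 + 0.24 = 71.54
spread = NO-GO - GO = 71.54 - 71.17 = 0.3700

0.3700


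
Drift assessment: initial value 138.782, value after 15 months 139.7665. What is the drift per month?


rate = (v2 - v1) / months
= (139.7665 - 138.782) / 15
= 0.9845 / 15
= 0.0656

0.0656


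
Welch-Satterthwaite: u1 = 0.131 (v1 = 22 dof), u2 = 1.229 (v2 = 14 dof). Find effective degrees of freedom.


uc = sqrt(u1^2 + u2^2) = sqrt(0.131^2 + 1.229^2) = 1.235962
v_eff = uc^4 / (u1^4/v1 + u2^4/v2)
= 1.235962^4 / (0.131^4/22 + 1.229^4/14)
= 2.3335681 / 0.16297282
v_eff = 14.3188

14.3188


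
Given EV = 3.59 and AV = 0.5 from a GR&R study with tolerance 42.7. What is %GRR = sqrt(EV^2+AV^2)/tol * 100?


GRR = sqrt(EV^2 + AV^2) = sqrt(3.59^2 + 0.5^2) = 3.6246517
%GRR = GRR / tol * 100 = 3.6246517 / 42.7 * 100
%GRR = 8.4886

8.4886


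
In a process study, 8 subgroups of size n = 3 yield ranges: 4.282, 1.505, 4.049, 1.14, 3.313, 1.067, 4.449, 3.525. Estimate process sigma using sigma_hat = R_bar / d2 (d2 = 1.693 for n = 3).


R_bar = (4.282 + 1.505 + 4.049 + 1.14 + 3.313 + 1.067 + 4.449 + 3.525) / 8
R_bar = 23.33 / 8 = 2.91625
sigma_hat = R_bar / d2 = 2.91625 / 1.693 = 1.7225

1.7225


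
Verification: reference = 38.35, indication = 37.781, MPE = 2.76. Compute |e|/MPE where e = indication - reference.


e = indication - reference = 37.781 - 38.35 = -0.5690
|e| = 0.5690
ratio = |e| / MPE = 0.5690 / 2.76
ratio = 0.2062

0.2062


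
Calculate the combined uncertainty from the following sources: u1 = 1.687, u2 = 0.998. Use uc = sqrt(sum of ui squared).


uc = sqrt(1.687^2 + 0.998^2)
uc = sqrt(3.841973)
uc = 1.9601

1.9601


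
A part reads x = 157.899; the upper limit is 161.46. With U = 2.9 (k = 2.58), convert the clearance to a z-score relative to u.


u = U / k = 2.9 / 2.58 = 1.124031
margin = |USL - x| = |161.46 - 157.899| = 3.561
z = margin / u = 3.561 / 1.124031
z = 3.1681

3.1681


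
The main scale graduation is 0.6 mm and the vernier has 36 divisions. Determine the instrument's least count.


LC = MSD / n_div
= 0.6 / 36
= 0.0167

0.0167


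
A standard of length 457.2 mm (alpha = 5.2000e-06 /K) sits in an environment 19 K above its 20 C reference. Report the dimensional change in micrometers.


dL = L * alpha * dT
= 457.2 * 5.2000e-06 * 19
= 0.0451714 mm
dL_um = 0.0451714 * 1000 = 45.1714 um

45.1714


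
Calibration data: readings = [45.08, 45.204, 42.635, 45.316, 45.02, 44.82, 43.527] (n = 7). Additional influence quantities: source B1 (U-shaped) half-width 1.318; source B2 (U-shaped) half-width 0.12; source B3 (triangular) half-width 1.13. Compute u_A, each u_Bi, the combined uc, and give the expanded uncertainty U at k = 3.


mean = (45.08 + 45.204 + 42.635 + 45.316 + 45.02 + 44.82 + 43.527) / 7 = 44.51457143
s = sqrt(sum((x - mean)^2)/(n-1)) = 1.0242184
u_A = s / sqrt(n) = 1.0242184 / sqrt(7) = 0.38711817
u_B1 = 1.318 / sqrt(2) = 0.93196674
u_B2 = 0.12 / sqrt(2) = 0.084852814
u_B3 = 1.13 / sqrt(6) = 0.46132057
uc = sqrt(0.38711817^2 + 0.93196674^2 + 0.084852814^2 + 0.46132057^2) = 1.1128518
U = k * uc = 3 * 1.1128518
U = 3.3386

3.3386


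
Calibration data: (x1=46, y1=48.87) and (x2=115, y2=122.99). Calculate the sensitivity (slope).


slope = (y2 - y1) / (x2 - x1)
= (122.99 - 48.87) / (115 - 46)
= 74.1200 / 69
= 1.0742

1.0742


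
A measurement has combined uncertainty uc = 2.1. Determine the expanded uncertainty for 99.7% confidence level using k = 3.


U = k * uc
U = 3 * 2.1
U = 6.3000

6.3000


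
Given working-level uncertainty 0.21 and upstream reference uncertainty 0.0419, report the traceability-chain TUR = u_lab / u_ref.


TUR = u_lab / u_ref
= 0.21 / 0.0419
= 5.0119

5.0119


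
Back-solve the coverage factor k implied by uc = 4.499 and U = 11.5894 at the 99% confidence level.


k = U / uc
k = 11.5894 / 4.499
k = 2.576

2.576


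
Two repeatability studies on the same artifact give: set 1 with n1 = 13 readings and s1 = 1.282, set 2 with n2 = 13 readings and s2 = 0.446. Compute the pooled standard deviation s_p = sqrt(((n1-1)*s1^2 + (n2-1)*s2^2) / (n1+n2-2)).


s_p = sqrt(((n1-1)*s1^2 + (n2-1)*s2^2) / (n1+n2-2))
numerator = (13-1)*1.282^2 + (13-1)*0.446^2 = 19.722288 + 2.386992 = 22.10928
denominator = 13 + 13 - 2 = 24
s_p^2 = 22.10928 / 24 = 0.92122
s_p = sqrt(0.92122) = 0.9598

0.9598


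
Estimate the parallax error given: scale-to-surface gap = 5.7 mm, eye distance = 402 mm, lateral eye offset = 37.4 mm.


error = h * offset / d
= 5.7 * 37.4 / 402
= 0.5303

0.5303


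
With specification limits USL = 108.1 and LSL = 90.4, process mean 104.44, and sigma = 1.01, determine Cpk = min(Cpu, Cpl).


Cpu = (USL - mean) / (3*sigma) = (108.1 - 104.44) / (3*1.01) = 1.2079
Cpl = (mean - LSL) / (3*sigma) = (104.44 - 90.4) / (3*1.01) = 4.6337
Cpk = min(Cpu, Cpl) = 1.2079

1.2079


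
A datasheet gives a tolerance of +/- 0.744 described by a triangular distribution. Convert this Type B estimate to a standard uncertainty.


u_B = half_width / sqrt(6)
u_B = 0.744 / 2.4494897
u_B = 0.3037

0.3037


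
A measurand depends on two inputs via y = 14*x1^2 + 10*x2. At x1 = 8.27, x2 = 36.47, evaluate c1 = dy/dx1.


y = 14*x1^2 + 10*x2
dy/dx1 = 2*14*x1
Evaluate at x1 = 8.27: c1 = 28 * 8.27
c1 = 231.5600

231.5600


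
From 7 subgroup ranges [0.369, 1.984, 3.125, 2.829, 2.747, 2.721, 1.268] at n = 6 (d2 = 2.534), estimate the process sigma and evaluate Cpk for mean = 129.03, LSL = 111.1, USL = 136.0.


R_bar = (0.369 + 1.984 + 3.125 + 2.829 + 2.747 + 2.721 + 1.268) / 7 = 2.149
sigma = R_bar / d2 = 2.149 / 2.534 = 0.8480663
Cp = (USL - LSL)/(6*sigma) = (136.0 - 111.1)/(6*0.8480663) = 4.8935
Cpu = (136.0 - 129.03)/(3*0.8480663) = 2.7396
Cpl = (129.03 - 111.1)/(3*0.8480663) = 7.0474
Cpk = min(Cpu, Cpl) = 2.7396

2.7396


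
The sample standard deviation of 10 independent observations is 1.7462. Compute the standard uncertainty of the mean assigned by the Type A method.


u_A = s / sqrt(n)
u_A = 1.7462 / sqrt(10)
u_A = 1.7462 / 3.1622777
u_A = 0.5522

0.5522


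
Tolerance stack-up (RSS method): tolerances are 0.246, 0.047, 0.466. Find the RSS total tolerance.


RSS = sqrt(0.246^2 + 0.047^2 + 0.466^2)
= sqrt(0.279881)
= 0.5290

0.5290


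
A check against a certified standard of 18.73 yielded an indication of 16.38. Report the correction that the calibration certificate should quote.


Correction = standard - reading
= 18.73 - 16.38
= 2.3500

2.3500


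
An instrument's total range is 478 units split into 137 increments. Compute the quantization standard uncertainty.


resolution = range / divisions
resolution = 478 / 137 = 3.4890511
u_res = resolution / (2*sqrt(3))
u_res = 3.4890511 / 3.4641016
u_res = 1.0072

1.0072


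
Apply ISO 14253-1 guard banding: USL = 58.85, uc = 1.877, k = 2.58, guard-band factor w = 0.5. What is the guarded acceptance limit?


U = k * uc = 2.58 * 1.877 = 4.84266
guard band g = w * U = 0.5 * 4.84266 = 2.42133
AL = USL - g = 58.85 - 2.42133
AL = 56.4287

56.4287


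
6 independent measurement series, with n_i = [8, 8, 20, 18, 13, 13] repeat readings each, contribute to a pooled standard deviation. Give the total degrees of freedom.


nu = sum_i (n_i - 1)
nu = ((8 - 1) + (8 - 1) + (20 - 1) + (18 - 1) + (13 - 1) + (13 - 1))
nu = 7 + 7 + 19 + 17 + 12 + 12
nu = 74

74


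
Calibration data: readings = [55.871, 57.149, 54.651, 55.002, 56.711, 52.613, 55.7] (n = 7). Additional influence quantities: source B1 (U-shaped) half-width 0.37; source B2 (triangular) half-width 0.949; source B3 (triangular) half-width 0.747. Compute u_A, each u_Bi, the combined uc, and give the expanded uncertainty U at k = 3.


mean = (55.871 + 57.149 + 54.651 + 55.002 + 56.711 + 52.613 + 55.7) / 7 = 55.38528571
s = sqrt(sum((x - mean)^2)/(n-1)) = 1.504151
u_A = s / sqrt(n) = 1.504151 / sqrt(7) = 0.56851564
u_B1 = 0.37 / sqrt(2) = 0.26162951
u_B2 = 0.949 / sqrt(6) = 0.38742763
u_B3 = 0.747 / sqrt(6) = 0.30496147
uc = sqrt(0.56851564^2 + 0.26162951^2 + 0.38742763^2 + 0.30496147^2) = 0.79671934
U = k * uc = 3 * 0.79671934
U = 2.3902

2.3902


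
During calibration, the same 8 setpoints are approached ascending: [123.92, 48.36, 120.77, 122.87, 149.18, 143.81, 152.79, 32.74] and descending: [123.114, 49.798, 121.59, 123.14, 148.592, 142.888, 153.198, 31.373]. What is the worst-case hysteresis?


|123.92 - 123.114| = 0.8060
|48.36 - 49.798| = 1.4380
|120.77 - 121.59| = 0.8200
|122.87 - 123.14| = 0.2700
|149.18 - 148.592| = 0.5880
|143.81 - 142.888| = 0.9220
|152.79 - 153.198| = 0.4080
|32.74 - 31.373| = 1.3670
hysteresis = max(diffs) = 1.4380

1.4380


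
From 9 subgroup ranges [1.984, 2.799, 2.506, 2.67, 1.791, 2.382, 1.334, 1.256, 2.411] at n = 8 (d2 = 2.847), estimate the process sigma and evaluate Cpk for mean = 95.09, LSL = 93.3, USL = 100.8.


R_bar = (1.984 + 2.799 + 2.506 + 2.67 + 1.791 + 2.382 + 1.334 + 1.256 + 2.411) / 9 = 2.1258889
sigma = R_bar / d2 = 2.1258889 / 2.847 = 0.74671194
Cp = (USL - LSL)/(6*sigma) = (100.8 - 93.3)/(6*0.74671194) = 1.6740
Cpu = (100.8 - 95.09)/(3*0.74671194) = 2.5490
Cpl = (95.09 - 93.3)/(3*0.74671194) = 0.7991
Cpk = min(Cpu, Cpl) = 0.7991

0.7991


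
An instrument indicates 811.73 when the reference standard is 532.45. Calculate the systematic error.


Systematic error = measured - true
= 811.73 - 532.45
= 279.2800

279.2800


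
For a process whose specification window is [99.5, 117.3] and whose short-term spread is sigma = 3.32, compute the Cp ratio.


Cp = (USL - LSL) / (6 * sigma)
= (117.3 - 99.5) / (6 * 3.32)
= 17.8000 / 19.9200
= 0.8936

0.8936


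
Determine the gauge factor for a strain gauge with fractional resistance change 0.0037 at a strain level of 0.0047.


GF = (dR/R) / epsilon
= 0.0037 / 0.0047
= 0.7872

0.7872


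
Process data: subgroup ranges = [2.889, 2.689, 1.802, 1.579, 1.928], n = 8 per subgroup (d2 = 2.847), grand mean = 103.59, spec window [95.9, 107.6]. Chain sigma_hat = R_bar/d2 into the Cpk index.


R_bar = (2.889 + 2.689 + 1.802 + 1.579 + 1.928) / 5 = 2.1774
sigma = R_bar / d2 = 2.1774 / 2.847 = 0.76480506
Cp = (USL - LSL)/(6*sigma) = (107.6 - 95.9)/(6*0.76480506) = 2.5497
Cpu = (107.6 - 103.59)/(3*0.76480506) = 1.7477
Cpl = (103.59 - 95.9)/(3*0.76480506) = 3.3516
Cpk = min(Cpu, Cpl) = 1.7477

1.7477


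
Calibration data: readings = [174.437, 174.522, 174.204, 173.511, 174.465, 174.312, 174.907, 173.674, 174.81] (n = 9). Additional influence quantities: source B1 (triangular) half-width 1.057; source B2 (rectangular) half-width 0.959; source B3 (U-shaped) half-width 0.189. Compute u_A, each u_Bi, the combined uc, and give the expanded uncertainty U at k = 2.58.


mean = (174.437 + 174.522 + 174.204 + 173.511 + 174.465 + 174.312 + 174.907 + 173.674 + 174.81) / 9 = 174.3157778
s = sqrt(sum((x - mean)^2)/(n-1)) = 0.46708452
u_A = s / sqrt(n) = 0.46708452 / sqrt(9) = 0.15569484
u_B1 = 1.057 / sqrt(6) = 0.43151844
u_B2 = 0.959 / sqrt(3) = 0.55367891
u_B3 = 0.189 / sqrt(2) = 0.13364318
uc = sqrt(0.15569484^2 + 0.43151844^2 + 0.55367891^2 + 0.13364318^2) = 0.73134799
U = k * uc = 2.58 * 0.73134799
U = 1.8869

1.8869


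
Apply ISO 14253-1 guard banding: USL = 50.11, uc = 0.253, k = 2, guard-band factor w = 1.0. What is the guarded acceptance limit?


U = k * uc = 2 * 0.253 = 0.506
guard band g = w * U = 1.0 * 0.506 = 0.506
AL = USL - g = 50.11 - 0.506
AL = 49.6040

49.6040


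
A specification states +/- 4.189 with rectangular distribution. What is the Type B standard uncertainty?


u_B = half_width / sqrt(3)
u_B = 4.189 / 1.7320508
u_B = 2.4185

2.4185


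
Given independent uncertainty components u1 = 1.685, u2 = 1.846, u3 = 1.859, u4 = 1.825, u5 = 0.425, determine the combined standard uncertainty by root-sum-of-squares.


uc = sqrt(1.685^2 + 1.846^2 + 1.859^2 + 1.825^2 + 0.425^2)
uc = sqrt(13.214072)
uc = 3.6351

3.6351


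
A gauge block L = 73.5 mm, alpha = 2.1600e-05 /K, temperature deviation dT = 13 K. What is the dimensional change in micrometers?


dL = L * alpha * dT
= 73.5 * 2.1600e-05 * 13
= 0.0206388 mm
dL_um = 0.0206388 * 1000 = 20.6388 um

20.6388


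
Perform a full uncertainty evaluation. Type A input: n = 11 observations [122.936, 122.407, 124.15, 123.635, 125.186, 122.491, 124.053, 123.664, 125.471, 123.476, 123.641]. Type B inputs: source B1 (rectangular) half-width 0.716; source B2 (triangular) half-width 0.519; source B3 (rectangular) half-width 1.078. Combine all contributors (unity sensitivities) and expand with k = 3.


mean = (122.936 + 122.407 + 124.15 + 123.635 + 125.186 + 122.491 + 124.053 + 123.664 + 125.471 + 123.476 + 123.641) / 11 = 123.7372727
s = sqrt(sum((x - mean)^2)/(n-1)) = 0.97122954
u_A = s / sqrt(n) = 0.97122954 / sqrt(11) = 0.29283672
u_B1 = 0.716 / sqrt(3) = 0.41338279
u_B2 = 0.519 / sqrt(6) = 0.21188086
u_B3 = 1.078 / sqrt(3) = 0.62238359
uc = sqrt(0.29283672^2 + 0.41338279^2 + 0.21188086^2 + 0.62238359^2) = 0.82999609
U = k * uc = 3 * 0.82999609
U = 2.4900

2.4900


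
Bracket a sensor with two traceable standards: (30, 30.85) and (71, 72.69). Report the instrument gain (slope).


slope = (y2 - y1) / (x2 - x1)
= (72.69 - 30.85) / (71 - 30)
= 41.8400 / 41
= 1.0205

1.0205


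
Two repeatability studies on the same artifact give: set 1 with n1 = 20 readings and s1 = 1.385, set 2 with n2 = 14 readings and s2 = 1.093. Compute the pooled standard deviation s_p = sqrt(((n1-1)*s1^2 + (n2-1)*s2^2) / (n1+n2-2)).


s_p = sqrt(((n1-1)*s1^2 + (n2-1)*s2^2) / (n1+n2-2))
numerator = (20-1)*1.385^2 + (14-1)*1.093^2 = 36.446275 + 15.530437 = 51.976712
denominator = 20 + 14 - 2 = 32
s_p^2 = 51.976712 / 32 = 1.6242722
s_p = sqrt(1.6242722) = 1.2745

1.2745


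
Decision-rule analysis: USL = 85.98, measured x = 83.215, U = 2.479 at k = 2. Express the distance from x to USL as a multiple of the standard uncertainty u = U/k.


u = U / k = 2.479 / 2 = 1.2395
margin = |USL - x| = |85.98 - 83.215| = 2.765
z = margin / u = 2.765 / 1.2395
z = 2.2307

2.2307


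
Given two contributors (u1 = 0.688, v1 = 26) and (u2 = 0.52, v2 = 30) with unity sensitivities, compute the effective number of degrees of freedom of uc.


uc = sqrt(u1^2 + u2^2) = sqrt(0.688^2 + 0.52^2) = 0.86240594
v_eff = uc^4 / (u1^4/v1 + u2^4/v2)
= 0.86240594^4 / (0.688^4/26 + 0.52^4/30)
= 0.55315515 / 0.011054688
v_eff = 50.0381

50.0381


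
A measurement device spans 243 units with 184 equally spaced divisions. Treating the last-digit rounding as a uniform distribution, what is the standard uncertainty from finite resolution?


resolution = range / divisions
resolution = 243 / 184 = 1.3206522
u_res = resolution / (2*sqrt(3))
u_res = 1.3206522 / 3.4641016
u_res = 0.3812

0.3812


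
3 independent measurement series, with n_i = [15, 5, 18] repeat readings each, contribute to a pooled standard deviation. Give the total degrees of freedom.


nu = sum_i (n_i - 1)
nu = ((15 - 1) + (5 - 1) + (18 - 1))
nu = 14 + 4 + 17
nu = 35

35


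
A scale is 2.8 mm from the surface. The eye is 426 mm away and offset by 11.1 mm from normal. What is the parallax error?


error = h * offset / d
= 2.8 * 11.1 / 426
= 0.0730

0.0730


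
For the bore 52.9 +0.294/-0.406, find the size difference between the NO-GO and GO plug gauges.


GO = nominal - lower_tol (smallest hole = maximum material condition)
GO = 52.9 - 0.406 = 52.494
NO-GO = nominal + upper_tol (largest hole = least material condition)
NO-GO = 52.9 + 0.294 = 53.194
spread = NO-GO - GO = 53.194 - 52.494 = 0.7000

0.7000


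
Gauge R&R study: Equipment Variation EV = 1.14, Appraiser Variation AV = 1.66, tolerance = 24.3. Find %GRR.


GRR = sqrt(EV^2 + AV^2) = sqrt(1.14^2 + 1.66^2) = 2.0137527
%GRR = GRR / tol * 100 = 2.0137527 / 24.3 * 100
%GRR = 8.2870

8.2870


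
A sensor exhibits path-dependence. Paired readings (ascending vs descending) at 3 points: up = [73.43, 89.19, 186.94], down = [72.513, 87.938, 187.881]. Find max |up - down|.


|73.43 - 72.513| = 0.9170
|89.19 - 87.938| = 1.2520
|186.94 - 187.881| = 0.9410
hysteresis = max(diffs) = 1.2520

1.2520


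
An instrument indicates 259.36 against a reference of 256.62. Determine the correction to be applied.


Correction = standard - reading
= 256.62 - 259.36
= -2.7400

-2.7400


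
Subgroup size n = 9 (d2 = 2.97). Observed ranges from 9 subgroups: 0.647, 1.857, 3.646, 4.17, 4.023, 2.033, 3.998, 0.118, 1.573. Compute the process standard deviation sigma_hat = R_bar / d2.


R_bar = (0.647 + 1.857 + 3.646 + 4.17 + 4.023 + 2.033 + 3.998 + 0.118 + 1.573) / 9
R_bar = 22.065 / 9 = 2.4516667
sigma_hat = R_bar / d2 = 2.4516667 / 2.97 = 0.8255

0.8255


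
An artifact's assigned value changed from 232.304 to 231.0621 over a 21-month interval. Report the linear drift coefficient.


rate = (v2 - v1) / months
= (231.0621 - 232.304) / 21
= -1.2419 / 21
= -0.0591

-0.0591


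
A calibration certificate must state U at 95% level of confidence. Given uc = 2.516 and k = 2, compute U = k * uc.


U = k * uc
U = 2 * 2.516
U = 5.0320

5.0320


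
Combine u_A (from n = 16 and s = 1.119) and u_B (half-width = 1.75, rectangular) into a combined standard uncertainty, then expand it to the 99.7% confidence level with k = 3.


u_A = s / sqrt(n) = 1.119 / sqrt(16) = 0.27975
u_B = half_width / sqrt(3) = 1.75 / sqrt(3) = 1.010363
uc = sqrt(u_A^2 + u_B^2) = sqrt(0.27975^2 + 1.010363^2) = 1.0483766
U = k * uc = 3 * 1.0483766
U = 3.1451

3.1451


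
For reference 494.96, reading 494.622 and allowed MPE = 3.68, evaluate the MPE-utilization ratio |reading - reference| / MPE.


e = indication - reference = 494.622 - 494.96 = -0.3380
|e| = 0.3380
ratio = |e| / MPE = 0.3380 / 3.68
ratio = 0.0918

0.0918


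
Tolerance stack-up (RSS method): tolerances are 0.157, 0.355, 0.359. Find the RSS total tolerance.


RSS = sqrt(0.157^2 + 0.355^2 + 0.359^2)
= sqrt(0.279555)
= 0.5287

0.5287


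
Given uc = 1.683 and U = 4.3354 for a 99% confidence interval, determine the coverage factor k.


k = U / uc
k = 4.3354 / 1.683
k = 2.576

2.576


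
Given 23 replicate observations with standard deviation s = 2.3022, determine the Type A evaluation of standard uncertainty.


u_A = s / sqrt(n)
u_A = 2.3022 / sqrt(23)
u_A = 2.3022 / 4.7958315
u_A = 0.4800

0.4800


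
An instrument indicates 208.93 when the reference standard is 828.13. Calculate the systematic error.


Systematic error = measured - true
= 208.93 - 828.13
= -619.2000

-619.2000


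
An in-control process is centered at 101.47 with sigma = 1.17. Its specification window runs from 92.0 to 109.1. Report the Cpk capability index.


Cpu = (USL - mean) / (3*sigma) = (109.1 - 101.47) / (3*1.17) = 2.1738
Cpl = (mean - LSL) / (3*sigma) = (101.47 - 92.0) / (3*1.17) = 2.6980
Cpk = min(Cpu, Cpl) = 2.1738

2.1738


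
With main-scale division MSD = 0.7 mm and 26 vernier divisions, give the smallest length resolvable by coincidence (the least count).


LC = MSD / n_div
= 0.7 / 26
= 0.0269

0.0269


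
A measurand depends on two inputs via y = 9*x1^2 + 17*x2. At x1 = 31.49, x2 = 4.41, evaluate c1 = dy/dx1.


y = 9*x1^2 + 17*x2
dy/dx1 = 2*9*x1
Evaluate at x1 = 31.49: c1 = 18 * 31.49
c1 = 566.8200

566.8200


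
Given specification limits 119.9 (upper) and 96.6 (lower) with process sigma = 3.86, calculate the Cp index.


Cp = (USL - LSL) / (6 * sigma)
= (119.9 - 96.6) / (6 * 3.86)
= 23.3000 / 23.1600
= 1.0060

1.0060


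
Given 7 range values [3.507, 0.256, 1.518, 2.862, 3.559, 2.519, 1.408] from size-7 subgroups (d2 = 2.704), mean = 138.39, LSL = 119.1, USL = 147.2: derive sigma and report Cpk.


R_bar = (3.507 + 0.256 + 1.518 + 2.862 + 3.559 + 2.519 + 1.408) / 7 = 2.2327143
sigma = R_bar / d2 = 2.2327143 / 2.704 = 0.82570795
Cp = (USL - LSL)/(6*sigma) = (147.2 - 119.1)/(6*0.82570795) = 5.6719
Cpu = (147.2 - 138.39)/(3*0.82570795) = 3.5565
Cpl = (138.39 - 119.1)/(3*0.82570795) = 7.7873
Cpk = min(Cpu, Cpl) = 3.5565

3.5565


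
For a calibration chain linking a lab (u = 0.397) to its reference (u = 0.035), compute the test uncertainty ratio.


TUR = u_lab / u_ref
= 0.397 / 0.035
= 11.3429

11.3429


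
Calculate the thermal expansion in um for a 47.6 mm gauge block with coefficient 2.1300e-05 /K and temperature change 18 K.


dL = L * alpha * dT
= 47.6 * 2.1300e-05 * 18
= 0.0182498 mm
dL_um = 0.0182498 * 1000 = 18.2498 um

18.2498


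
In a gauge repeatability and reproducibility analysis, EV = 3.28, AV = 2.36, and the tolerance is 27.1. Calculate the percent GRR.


GRR = sqrt(EV^2 + AV^2) = sqrt(3.28^2 + 2.36^2) = 4.040792
%GRR = GRR / tol * 100 = 4.040792 / 27.1 * 100
%GRR = 14.9107

14.9107


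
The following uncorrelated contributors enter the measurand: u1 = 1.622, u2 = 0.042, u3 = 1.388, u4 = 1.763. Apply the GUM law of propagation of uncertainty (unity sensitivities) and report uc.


uc = sqrt(1.622^2 + 0.042^2 + 1.388^2 + 1.763^2)
uc = sqrt(7.667361)
uc = 2.7690

2.7690


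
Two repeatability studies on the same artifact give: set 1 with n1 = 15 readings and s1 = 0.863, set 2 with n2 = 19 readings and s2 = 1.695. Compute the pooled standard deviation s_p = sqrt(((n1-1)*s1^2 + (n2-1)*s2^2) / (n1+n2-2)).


s_p = sqrt(((n1-1)*s1^2 + (n2-1)*s2^2) / (n1+n2-2))
numerator = (15-1)*0.863^2 + (19-1)*1.695^2 = 10.426766 + 51.71445 = 62.141216
denominator = 15 + 19 - 2 = 32
s_p^2 = 62.141216 / 32 = 1.941913
s_p = sqrt(1.941913) = 1.3935

1.3935


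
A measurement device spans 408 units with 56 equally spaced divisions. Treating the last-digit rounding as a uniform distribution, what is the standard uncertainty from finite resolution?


resolution = range / divisions
resolution = 408 / 56 = 7.2857143
u_res = resolution / (2*sqrt(3))
u_res = 7.2857143 / 3.4641016
u_res = 2.1032

2.1032


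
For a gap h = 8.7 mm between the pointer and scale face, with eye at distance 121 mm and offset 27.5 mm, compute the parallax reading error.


error = h * offset / d
= 8.7 * 27.5 / 121
= 1.9773

1.9773


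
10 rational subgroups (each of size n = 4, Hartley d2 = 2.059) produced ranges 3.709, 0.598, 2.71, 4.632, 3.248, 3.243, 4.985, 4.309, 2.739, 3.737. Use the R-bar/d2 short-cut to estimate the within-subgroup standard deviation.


R_bar = (3.709 + 0.598 + 2.71 + 4.632 + 3.248 + 3.243 + 4.985 + 4.309 + 2.739 + 3.737) / 10
R_bar = 33.91 / 10 = 3.391
sigma_hat = R_bar / d2 = 3.391 / 2.059 = 1.6469

1.6469


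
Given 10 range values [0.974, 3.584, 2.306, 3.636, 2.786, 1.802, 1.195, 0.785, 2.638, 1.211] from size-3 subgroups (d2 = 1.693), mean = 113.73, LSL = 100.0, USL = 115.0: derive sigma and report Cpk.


R_bar = (0.974 + 3.584 + 2.306 + 3.636 + 2.786 + 1.802 + 1.195 + 0.785 + 2.638 + 1.211) / 10 = 2.0917
sigma = R_bar / d2 = 2.0917 / 1.693 = 1.2354991
Cp = (USL - LSL)/(6*sigma) = (115.0 - 100.0)/(6*1.2354991) = 2.0235
Cpu = (115.0 - 113.73)/(3*1.2354991) = 0.3426
Cpl = (113.73 - 100.0)/(3*1.2354991) = 3.7043
Cpk = min(Cpu, Cpl) = 0.3426

0.3426


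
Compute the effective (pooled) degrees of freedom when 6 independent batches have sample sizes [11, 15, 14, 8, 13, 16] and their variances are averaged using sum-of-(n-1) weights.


nu = sum_i (n_i - 1)
nu = ((11 - 1) + (15 - 1) + (14 - 1) + (8 - 1) + (13 - 1) + (16 - 1))
nu = 10 + 14 + 13 + 7 + 12 + 15
nu = 71

71


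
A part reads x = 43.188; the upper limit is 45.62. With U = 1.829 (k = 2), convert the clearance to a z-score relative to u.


u = U / k = 1.829 / 2 = 0.9145
margin = |USL - x| = |45.62 - 43.188| = 2.432
z = margin / u = 2.432 / 0.9145
z = 2.6594

2.6594


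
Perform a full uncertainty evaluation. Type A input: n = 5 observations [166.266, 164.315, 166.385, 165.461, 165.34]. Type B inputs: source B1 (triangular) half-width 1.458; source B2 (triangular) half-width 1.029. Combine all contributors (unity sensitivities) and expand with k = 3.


mean = (166.266 + 164.315 + 166.385 + 165.461 + 165.34) / 5 = 165.5534
s = sqrt(sum((x - mean)^2)/(n-1)) = 0.83472588
u_A = s / sqrt(n) = 0.83472588 / sqrt(5) = 0.37330076
u_B1 = 1.458 / sqrt(6) = 0.59522601
u_B2 = 1.029 / sqrt(6) = 0.42008749
uc = sqrt(0.37330076^2 + 0.59522601^2 + 0.42008749^2) = 0.81860916
U = k * uc = 3 * 0.81860916
U = 2.4558

2.4558


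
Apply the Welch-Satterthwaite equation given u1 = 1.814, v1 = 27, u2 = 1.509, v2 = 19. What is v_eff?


uc = sqrt(u1^2 + u2^2) = sqrt(1.814^2 + 1.509^2) = 2.3595925
v_eff = uc^4 / (u1^4/v1 + u2^4/v2)
= 2.3595925^4 / (1.814^4/27 + 1.509^4/19)
= 30.999025 / 0.67393774
v_eff = 45.9969

45.9969


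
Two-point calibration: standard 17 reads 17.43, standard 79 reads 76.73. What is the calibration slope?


slope = (y2 - y1) / (x2 - x1)
= (76.73 - 17.43) / (79 - 17)
= 59.3000 / 62
= 0.9565

0.9565


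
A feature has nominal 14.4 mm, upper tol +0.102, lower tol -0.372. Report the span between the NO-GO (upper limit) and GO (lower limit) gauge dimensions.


GO = nominal - lower_tol (smallest hole = maximum material condition)
GO = 14.4 - 0.372 = 14.028
NO-GO = nominal + upper_tol (largest hole = least material condition)
NO-GO = 14.4 + 0.102 = 14.502
spread = NO-GO - GO = 14.502 - 14.028 = 0.4740

0.4740


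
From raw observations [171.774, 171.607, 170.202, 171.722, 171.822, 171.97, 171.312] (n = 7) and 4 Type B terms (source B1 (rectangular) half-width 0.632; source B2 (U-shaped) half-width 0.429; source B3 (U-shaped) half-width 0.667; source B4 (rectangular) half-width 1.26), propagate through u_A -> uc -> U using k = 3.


mean = (171.774 + 171.607 + 170.202 + 171.722 + 171.822 + 171.97 + 171.312) / 7 = 171.487
s = sqrt(sum((x - mean)^2)/(n-1)) = 0.60268261
u_A = s / sqrt(n) = 0.60268261 / sqrt(7) = 0.22779262
u_B1 = 0.632 / sqrt(3) = 0.36488537
u_B2 = 0.429 / sqrt(2) = 0.30334881
u_B3 = 0.667 / sqrt(2) = 0.47164022
u_B4 = 1.26 / sqrt(3) = 0.72746134
uc = sqrt(0.22779262^2 + 0.36488537^2 + 0.30334881^2 + 0.47164022^2 + 0.72746134^2) = 1.0142464
U = k * uc = 3 * 1.0142464
U = 3.0427

3.0427
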